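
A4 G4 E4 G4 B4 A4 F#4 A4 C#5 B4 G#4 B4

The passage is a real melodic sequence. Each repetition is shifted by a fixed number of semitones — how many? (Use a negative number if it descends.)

2

Unit = 4 notes; the statements start on A4, B4, C#5, moving up a 2nd each time.
A4→B4 is 71 − 69 = 2 semitones.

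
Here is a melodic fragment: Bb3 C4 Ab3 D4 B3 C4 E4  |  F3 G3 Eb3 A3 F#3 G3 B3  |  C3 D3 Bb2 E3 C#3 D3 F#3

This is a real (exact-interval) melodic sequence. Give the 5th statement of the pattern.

Unit = 7 notes; the statements start on Bb3, F3, C3, moving down a 4th each time.
Carrying on: G2 → D2.
So cell 5 is D2 E2 C2 F#2 D#2 E2 G#2.

D2 E2 C2 F#2 D#2 E2 G#2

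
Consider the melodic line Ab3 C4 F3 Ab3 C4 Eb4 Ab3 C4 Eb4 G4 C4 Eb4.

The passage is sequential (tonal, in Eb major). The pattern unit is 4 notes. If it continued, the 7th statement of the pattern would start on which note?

F5

With a 4-note motive the entries are Ab3, C4, Eb4, each up a 3rd from the previous.
Continuing: G4 → Bb4 → D5 → F5. Statement 7 starts on F5.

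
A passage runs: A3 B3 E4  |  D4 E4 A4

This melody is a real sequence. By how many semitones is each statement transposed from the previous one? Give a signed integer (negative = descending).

With a 3-note motive the entries are A3, D4, each up a 4th from the previous.
A3→D4 is 62 − 57 = 5 semitones.

5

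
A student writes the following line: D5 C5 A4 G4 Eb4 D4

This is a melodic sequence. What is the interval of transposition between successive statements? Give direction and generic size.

down a 4th

Taking 2-note groups, the heads are D5, A4, Eb4: the pattern moves down a 4th.
D5 to A4 is down a 4th.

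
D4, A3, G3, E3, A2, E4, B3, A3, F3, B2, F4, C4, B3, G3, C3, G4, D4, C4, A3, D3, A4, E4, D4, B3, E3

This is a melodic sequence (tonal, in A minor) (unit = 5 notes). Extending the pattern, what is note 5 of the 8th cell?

Grouping in 5s, the 5th note of each cell is A2, B2, C3, D3, E3.
Each moves up a 2nd. Continuing: F3 → G3 → A3.

A3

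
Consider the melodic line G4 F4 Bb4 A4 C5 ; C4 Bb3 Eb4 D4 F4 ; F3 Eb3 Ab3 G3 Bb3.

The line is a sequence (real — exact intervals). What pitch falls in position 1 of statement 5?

Eb2

With 5-note cells, note 1 of each statement runs G4, C4, F3.
Extending down a 5th: Bb2 → Eb2.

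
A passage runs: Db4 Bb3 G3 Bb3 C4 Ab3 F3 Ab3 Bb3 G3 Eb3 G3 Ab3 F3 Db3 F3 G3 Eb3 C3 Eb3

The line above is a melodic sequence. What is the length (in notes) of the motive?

4

Try groups of 4 (5 cells in 20 notes):
Db4 Bb3 G3 Bb3 | C4 Ab3 F3 Ab3 | Bb3 G3 Eb3 G3 | Ab3 F3 Db3 F3 | G3 Eb3 C3 Eb3
That's a consistent down a 2nd shift per cell, and no other grouping gives one.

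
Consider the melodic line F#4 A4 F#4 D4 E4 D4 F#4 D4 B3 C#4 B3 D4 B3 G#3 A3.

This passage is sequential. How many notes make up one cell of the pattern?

5

Try groups of 5 (3 cells in 15 notes):
F#4 A4 F#4 D4 E4 | D4 F#4 D4 B3 C#4 | B3 D4 B3 G#3 A3
Every group is a transposition down a 3rd of the one before; no shorter unit works.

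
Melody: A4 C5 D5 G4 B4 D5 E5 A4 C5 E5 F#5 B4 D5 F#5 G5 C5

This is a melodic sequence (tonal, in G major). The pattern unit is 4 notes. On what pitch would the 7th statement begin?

G5

With a 4-note motive the entries are A4, B4, C5, D5, each up a 2nd from the previous.
Extending the heads up a 2nd: E5 → F#5 → G5.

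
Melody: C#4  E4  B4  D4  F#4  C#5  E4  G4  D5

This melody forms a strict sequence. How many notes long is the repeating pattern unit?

Try groups of 3 (3 cells in 9 notes):
C#4 E4 B4 | D4 F#4 C#5 | E4 G4 D5
That's a consistent up a 2nd shift per cell, and no other grouping gives one.

3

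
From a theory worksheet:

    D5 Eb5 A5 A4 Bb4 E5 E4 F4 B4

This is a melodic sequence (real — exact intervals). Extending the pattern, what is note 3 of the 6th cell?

G#3

Grouping in 3s, the 3rd note of each cell is A5, E5, B4.
Extending down a 4th: F#4 → C#4 → G#3.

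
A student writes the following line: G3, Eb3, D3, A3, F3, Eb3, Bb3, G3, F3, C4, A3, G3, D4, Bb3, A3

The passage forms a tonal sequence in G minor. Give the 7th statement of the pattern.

Taking 3-note groups, the heads are G3, A3, Bb3, C4, D4: the pattern moves up a 2nd.
Extending up a 2nd: Eb4 → F4.
Statement 7 starts on F4 and keeps the same diatonic contour: F4 D4 C4.

F4 D4 C4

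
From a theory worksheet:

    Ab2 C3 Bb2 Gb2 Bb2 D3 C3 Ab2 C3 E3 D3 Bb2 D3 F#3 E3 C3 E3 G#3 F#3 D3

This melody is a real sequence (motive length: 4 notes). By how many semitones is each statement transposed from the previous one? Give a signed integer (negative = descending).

2

With a 4-note motive the entries are Ab2, Bb2, C3, D3, E3, each up a 2nd from the previous.
Counting half-steps from Ab2 to Bb2: 2.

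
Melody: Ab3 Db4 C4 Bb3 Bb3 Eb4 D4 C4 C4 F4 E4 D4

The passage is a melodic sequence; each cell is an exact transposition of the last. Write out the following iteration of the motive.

D4 G4 F#4 E4

With a 4-note motive the entries are Ab3, Bb3, C4, each up a 2nd from the previous.
From D4 the exact shape gives D4 G4 F#4 E4.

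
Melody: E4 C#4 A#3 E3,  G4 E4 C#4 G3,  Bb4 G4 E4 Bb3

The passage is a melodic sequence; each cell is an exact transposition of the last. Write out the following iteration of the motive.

Taking 4-note groups, the heads are E4, G4, Bb4: the pattern moves up a 3rd.
From Db5 the exact shape gives Db5 Bb4 G4 Db4.

Db5 Bb4 G4 Db4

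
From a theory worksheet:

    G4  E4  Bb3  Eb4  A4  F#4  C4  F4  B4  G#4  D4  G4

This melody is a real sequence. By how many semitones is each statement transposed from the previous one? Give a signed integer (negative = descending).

2

Unit = 4 notes; the statements start on G4, A4, B4, moving up a 2nd each time.
Counting half-steps from G4 to A4: 2.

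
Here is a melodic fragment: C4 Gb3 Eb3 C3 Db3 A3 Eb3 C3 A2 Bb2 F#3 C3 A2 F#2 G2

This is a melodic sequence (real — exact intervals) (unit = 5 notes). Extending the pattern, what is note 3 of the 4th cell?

F#2

The unit is 5 notes. Position-3 pitches of the 3 shown cells: Eb3, C3, A2.
From A2, down a 3rd gives F#2.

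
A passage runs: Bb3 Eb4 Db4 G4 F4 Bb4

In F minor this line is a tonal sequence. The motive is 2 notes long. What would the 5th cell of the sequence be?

C5 F5

The 2-note cells begin on Bb3, Db4, F4 — each up a 3rd from the last.
Continuing the starts: Ab4 → C5.
Statement 5 starts on C5 and keeps the same diatonic contour: C5 F5.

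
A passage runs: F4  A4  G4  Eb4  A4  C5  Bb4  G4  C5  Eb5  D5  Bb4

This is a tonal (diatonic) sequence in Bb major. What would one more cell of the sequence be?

Eb5 G5 F5 D5

Unit = 4 notes; the statements start on F4, A4, C5, moving up a 3rd each time.
So cell 4 is Eb5 G5 F5 D5.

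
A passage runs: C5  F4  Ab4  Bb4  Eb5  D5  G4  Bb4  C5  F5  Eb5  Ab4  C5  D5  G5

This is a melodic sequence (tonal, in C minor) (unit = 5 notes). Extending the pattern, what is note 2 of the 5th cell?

C5

The unit is 5 notes. Position-2 pitches of the 3 shown cells: F4, G4, Ab4.
Carrying that up a 2nd forward: Bb4 → C5.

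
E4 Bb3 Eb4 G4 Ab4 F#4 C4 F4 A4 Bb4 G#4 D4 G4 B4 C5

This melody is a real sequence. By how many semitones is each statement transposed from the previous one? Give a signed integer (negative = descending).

The 5-note cells begin on E4, F#4, G#4 — each up a 2nd from the last.
E4→F#4 is 66 − 64 = 2 semitones.

2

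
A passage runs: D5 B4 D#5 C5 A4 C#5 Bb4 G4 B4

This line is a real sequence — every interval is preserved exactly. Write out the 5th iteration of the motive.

With a 3-note motive the entries are D5, C5, Bb4, each down a 2nd from the previous.
Extending down a 2nd: Ab4 → Gb4.
From Gb4 the exact shape gives Gb4 Eb4 G4.

Gb4 Eb4 G4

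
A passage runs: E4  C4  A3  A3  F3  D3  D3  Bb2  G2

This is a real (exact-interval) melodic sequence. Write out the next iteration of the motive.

With a 3-note motive the entries are E4, A3, D3, each down a 5th from the previous.
So cell 4 is G2 Eb2 C2.

G2 Eb2 C2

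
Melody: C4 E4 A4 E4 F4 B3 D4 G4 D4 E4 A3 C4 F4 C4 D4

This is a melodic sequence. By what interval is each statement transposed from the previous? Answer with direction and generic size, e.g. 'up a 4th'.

down a 2nd

Unit = 5 notes; the statements start on C4, B3, A3, moving down a 2nd each time.
C4 to B3 is down a 2nd.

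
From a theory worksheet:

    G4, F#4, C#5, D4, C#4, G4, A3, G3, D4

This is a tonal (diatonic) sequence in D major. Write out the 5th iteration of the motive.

B2 A2 E3

Unit = 3 notes; the statements start on G4, D4, A3, moving down a 4th each time.
Carrying on: E3 → B2.
From B2 the diatonic shape gives B2 A2 E3.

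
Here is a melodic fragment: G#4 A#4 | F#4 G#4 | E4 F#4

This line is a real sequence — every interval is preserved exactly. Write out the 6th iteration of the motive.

The 2-note cells begin on G#4, F#4, E4 — each down a 2nd from the last.
Continuing the starts: D4 → C4 → Bb3.
So cell 6 is Bb3 C4.

Bb3 C4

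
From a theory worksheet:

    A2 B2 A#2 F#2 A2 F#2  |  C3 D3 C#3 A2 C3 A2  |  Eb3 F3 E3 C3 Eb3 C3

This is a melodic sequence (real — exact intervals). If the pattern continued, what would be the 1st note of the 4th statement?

Gb3

With 6-note cells, note 1 of each statement runs A2, C3, Eb3.
Each moves up a 3rd; the next is Gb3.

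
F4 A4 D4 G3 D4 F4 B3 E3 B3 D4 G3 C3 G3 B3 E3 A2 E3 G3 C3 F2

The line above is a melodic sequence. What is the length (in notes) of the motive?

4

There are 20 notes; a 4-note unit gives 5 cells:
F4 A4 D4 G3 | D4 F4 B3 E3 | B3 D4 G3 C3 | G3 B3 E3 A2 | E3 G3 C3 F2
Every group is a transposition down a 3rd of the one before; no shorter unit works.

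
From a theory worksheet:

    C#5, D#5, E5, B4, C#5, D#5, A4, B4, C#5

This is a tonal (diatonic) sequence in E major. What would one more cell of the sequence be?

G#4 A4 B4

Unit = 3 notes; the statements start on C#5, B4, A4, moving down a 2nd each time.
From G#4 the diatonic shape gives G#4 A4 B4.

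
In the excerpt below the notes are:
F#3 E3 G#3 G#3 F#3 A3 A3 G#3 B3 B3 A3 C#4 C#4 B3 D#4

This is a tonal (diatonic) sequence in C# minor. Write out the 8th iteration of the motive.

With a 3-note motive the entries are F#3, G#3, A3, B3, C#4, each up a 2nd from the previous.
Extending up a 2nd: D#4 → E4 → F#4.
Statement 8 starts on F#4 and keeps the same diatonic contour: F#4 E4 G#4.

F#4 E4 G#4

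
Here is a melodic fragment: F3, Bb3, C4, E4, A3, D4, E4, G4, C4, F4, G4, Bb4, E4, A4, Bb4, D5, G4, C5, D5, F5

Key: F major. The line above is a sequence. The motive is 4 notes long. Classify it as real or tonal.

Every note is diatonic to F major.
Cell 1 has +4 semitones from note 3 to 4, but cell 2 has +3 — the interval quality changes while the contour stays the same, which is the hallmark of a tonal sequence.

tonal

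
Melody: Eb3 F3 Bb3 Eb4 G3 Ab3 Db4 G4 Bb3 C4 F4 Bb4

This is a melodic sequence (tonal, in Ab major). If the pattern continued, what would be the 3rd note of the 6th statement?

Eb5

The unit is 4 notes. Position-3 pitches of the 3 shown cells: Bb3, Db4, F4.
Carrying that up a 3rd forward: Ab4 → C5 → Eb5.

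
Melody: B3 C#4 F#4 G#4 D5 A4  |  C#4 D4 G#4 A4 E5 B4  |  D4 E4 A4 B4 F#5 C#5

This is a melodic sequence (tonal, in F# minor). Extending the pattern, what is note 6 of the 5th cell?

E5

The unit is 6 notes. Position-6 pitches of the 3 shown cells: A4, B4, C#5.
Extending up a 2nd: D5 → E5.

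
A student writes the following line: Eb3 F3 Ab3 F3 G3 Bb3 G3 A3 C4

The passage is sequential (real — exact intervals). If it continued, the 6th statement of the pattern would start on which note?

C#4

Unit = 3 notes; the statements start on Eb3, F3, G3, moving up a 2nd each time.
Extending the heads up a 2nd: A3 → B3 → C#4.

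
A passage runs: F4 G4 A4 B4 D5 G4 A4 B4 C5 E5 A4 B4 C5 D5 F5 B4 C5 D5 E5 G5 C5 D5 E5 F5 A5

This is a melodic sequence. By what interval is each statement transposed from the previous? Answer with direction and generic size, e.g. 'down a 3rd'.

The 5-note cells begin on F4, G4, A4, B4, C5 — each up a 2nd from the last.
F4 to G4 is up a 2nd.

up a 2nd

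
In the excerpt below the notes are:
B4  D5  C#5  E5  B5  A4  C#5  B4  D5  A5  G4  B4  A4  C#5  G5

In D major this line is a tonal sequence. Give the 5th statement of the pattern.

E4 G4 F#4 A4 E5

Taking 5-note groups, the heads are B4, A4, G4: the pattern moves down a 2nd.
Carrying on: F#4 → E4.
So cell 5 is E4 G4 F#4 A4 E5.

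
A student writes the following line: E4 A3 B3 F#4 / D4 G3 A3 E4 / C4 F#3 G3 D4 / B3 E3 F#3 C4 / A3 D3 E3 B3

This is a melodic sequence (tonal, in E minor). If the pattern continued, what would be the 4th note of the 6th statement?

A3

With 4-note cells, note 4 of each statement runs F#4, E4, D4, C4, B3.
Each moves down a 2nd; the next is A3.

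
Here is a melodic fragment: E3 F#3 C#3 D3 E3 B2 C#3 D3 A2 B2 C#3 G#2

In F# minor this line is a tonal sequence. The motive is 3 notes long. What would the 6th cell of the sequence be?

With a 3-note motive the entries are E3, D3, C#3, B2, each down a 2nd from the previous.
Carrying on: A2 → G#2.
Statement 6 starts on G#2 and keeps the same diatonic contour: G#2 A2 E2.

G#2 A2 E2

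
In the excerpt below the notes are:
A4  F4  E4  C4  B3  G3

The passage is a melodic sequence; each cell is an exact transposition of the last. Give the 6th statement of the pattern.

G#2 E2

Unit = 2 notes; the statements start on A4, E4, B3, moving down a 4th each time.
Carrying on: F#3 → C#3 → G#2.
Statement 6 starts on G#2 and keeps the same exact contour: G#2 E2.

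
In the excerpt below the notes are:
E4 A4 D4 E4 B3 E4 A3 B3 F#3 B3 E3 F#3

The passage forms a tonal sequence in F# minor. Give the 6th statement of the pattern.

Unit = 4 notes; the statements start on E4, B3, F#3, moving down a 4th each time.
Carrying on: C#3 → G#2 → D2.
Statement 6 starts on D2 and keeps the same diatonic contour: D2 G#2 C#2 D2.

D2 G#2 C#2 D2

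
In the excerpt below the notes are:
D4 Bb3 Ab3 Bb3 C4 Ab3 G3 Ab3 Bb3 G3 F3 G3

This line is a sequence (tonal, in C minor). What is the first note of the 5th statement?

G3

Taking 4-note groups, the heads are D4, C4, Bb3: the pattern moves down a 2nd.
Continuing: Ab3 → G3. Statement 5 starts on G3.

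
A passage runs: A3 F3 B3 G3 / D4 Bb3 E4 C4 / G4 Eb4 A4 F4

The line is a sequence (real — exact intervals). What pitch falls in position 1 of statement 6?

Bb5

With 4-note cells, note 1 of each statement runs A3, D4, G4.
Carrying that up a 4th forward: C5 → F5 → Bb5.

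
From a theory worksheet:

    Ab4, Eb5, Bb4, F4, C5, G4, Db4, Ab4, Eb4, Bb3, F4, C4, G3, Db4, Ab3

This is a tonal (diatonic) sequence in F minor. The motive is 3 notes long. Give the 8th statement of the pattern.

Ab2 Eb3 Bb2

With a 3-note motive the entries are Ab4, F4, Db4, Bb3, G3, each down a 3rd from the previous.
Continuing the starts: Eb3 → C3 → Ab2.
So cell 8 is Ab2 Eb3 Bb2.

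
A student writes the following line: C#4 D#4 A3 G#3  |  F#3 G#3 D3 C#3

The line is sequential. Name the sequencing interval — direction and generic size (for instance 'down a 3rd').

down a 5th

Taking 4-note groups, the heads are C#4, F#3: the pattern moves down a 5th.
C#4 to F#3 is down a 5th.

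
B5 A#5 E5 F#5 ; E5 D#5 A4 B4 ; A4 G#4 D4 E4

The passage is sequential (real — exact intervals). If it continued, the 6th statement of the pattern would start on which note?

C3

Taking 4-note groups, the heads are B5, E5, A4: the pattern moves down a 5th.
Extending the heads down a 5th: D4 → G3 → C3.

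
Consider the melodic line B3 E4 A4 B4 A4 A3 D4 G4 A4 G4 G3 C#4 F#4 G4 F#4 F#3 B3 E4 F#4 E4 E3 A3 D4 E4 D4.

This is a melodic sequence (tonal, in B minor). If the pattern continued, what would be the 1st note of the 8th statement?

B2

With 5-note cells, note 1 of each statement runs B3, A3, G3, F#3, E3.
Extending down a 2nd: D3 → C#3 → B2.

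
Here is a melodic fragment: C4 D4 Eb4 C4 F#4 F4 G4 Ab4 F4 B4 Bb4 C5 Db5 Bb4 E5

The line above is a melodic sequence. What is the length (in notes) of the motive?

There are 15 notes; a 5-note unit gives 3 cells:
C4 D4 Eb4 C4 F#4 | F4 G4 Ab4 F4 B4 | Bb4 C5 Db5 Bb4 E5
Each cell is the previous one up a 4th — so the unit is 5 notes.

5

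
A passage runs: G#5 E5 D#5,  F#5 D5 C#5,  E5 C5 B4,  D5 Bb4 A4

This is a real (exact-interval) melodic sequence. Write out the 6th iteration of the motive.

Taking 3-note groups, the heads are G#5, F#5, E5, D5: the pattern moves down a 2nd.
Extending down a 2nd: C5 → Bb4.
From Bb4 the exact shape gives Bb4 Gb4 F4.

Bb4 Gb4 F4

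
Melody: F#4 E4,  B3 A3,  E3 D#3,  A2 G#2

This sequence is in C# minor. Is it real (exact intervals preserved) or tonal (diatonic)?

tonal

Every note is diatonic to C# minor.
Cell 1 has -2 semitones from note 1 to 2, but cell 3 has -1 — the interval quality changes while the contour stays the same, which is the hallmark of a tonal sequence.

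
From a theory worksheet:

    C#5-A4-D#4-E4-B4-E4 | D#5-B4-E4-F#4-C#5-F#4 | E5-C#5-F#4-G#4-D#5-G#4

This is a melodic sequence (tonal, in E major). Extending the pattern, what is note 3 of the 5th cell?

A4

Grouping in 6s, the 3rd note of each cell is D#4, E4, F#4.
Extending up a 2nd: G#4 → A4.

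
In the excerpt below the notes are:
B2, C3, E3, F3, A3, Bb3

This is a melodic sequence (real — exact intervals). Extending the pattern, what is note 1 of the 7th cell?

Grouping in 2s, the 1st note of each cell is B2, E3, A3.
Carrying that up a 4th forward: D4 → G4 → C5 → F5.

F5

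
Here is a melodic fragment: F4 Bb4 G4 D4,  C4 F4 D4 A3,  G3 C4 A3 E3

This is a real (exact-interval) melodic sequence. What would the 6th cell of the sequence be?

Unit = 4 notes; the statements start on F4, C4, G3, moving down a 4th each time.
Carrying on: D3 → A2 → E2.
From E2 the exact shape gives E2 A2 F#2 C#2.

E2 A2 F#2 C#2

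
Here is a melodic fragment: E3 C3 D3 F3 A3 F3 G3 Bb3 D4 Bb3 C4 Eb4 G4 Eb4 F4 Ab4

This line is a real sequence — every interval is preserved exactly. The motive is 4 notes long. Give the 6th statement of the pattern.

Unit = 4 notes; the statements start on E3, A3, D4, G4, moving up a 4th each time.
Continuing the starts: C5 → F5.
Statement 6 starts on F5 and keeps the same exact contour: F5 Db5 Eb5 Gb5.

F5 Db5 Eb5 Gb5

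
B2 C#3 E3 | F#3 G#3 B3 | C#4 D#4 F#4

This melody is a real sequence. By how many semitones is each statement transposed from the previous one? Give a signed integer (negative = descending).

7

With a 3-note motive the entries are B2, F#3, C#4, each up a 5th from the previous.
Counting half-steps from B2 to F#3: 7.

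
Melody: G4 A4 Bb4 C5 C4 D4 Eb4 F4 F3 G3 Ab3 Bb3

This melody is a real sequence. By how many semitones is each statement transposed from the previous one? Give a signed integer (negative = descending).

With a 4-note motive the entries are G4, C4, F3, each down a 5th from the previous.
G4 to C4 spans -7 semitones.

-7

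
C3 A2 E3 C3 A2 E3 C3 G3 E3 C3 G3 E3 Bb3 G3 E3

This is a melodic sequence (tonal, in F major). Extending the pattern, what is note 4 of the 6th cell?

Grouping in 5s, the 4th note of each cell is C3, E3, G3.
Each moves up a 3rd. Continuing: Bb3 → D4 → F4.

F4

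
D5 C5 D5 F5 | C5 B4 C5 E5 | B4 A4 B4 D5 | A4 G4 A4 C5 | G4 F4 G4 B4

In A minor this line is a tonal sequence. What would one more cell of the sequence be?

Taking 4-note groups, the heads are D5, C5, B4, A4, G4: the pattern moves down a 2nd.
Statement 6 starts on F4 and keeps the same diatonic contour: F4 E4 F4 A4.

F4 E4 F4 A4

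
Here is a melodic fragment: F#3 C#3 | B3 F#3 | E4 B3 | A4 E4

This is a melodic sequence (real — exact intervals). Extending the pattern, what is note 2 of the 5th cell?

A4

With 2-note cells, note 2 of each statement runs C#3, F#3, B3, E4.
Each moves up a 4th; the next is A4.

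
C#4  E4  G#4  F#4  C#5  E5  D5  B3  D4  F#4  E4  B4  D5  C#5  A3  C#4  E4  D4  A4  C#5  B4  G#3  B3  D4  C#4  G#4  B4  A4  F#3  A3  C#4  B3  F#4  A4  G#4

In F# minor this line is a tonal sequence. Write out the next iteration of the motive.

E3 G#3 B3 A3 E4 G#4 F#4

The 7-note cells begin on C#4, B3, A3, G#3, F#3 — each down a 2nd from the last.
So cell 6 is E3 G#3 B3 A3 E4 G#4 F#4.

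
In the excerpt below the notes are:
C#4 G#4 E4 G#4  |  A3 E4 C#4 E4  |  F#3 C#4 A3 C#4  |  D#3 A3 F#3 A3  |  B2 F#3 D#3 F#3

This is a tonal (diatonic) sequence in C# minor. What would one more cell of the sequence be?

Unit = 4 notes; the statements start on C#4, A3, F#3, D#3, B2, moving down a 3rd each time.
Statement 6 starts on G#2 and keeps the same diatonic contour: G#2 D#3 B2 D#3.

G#2 D#3 B2 D#3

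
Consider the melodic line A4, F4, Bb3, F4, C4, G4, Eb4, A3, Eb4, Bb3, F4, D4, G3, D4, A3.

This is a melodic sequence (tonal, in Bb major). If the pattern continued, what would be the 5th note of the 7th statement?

D3

Grouping in 5s, the 5th note of each cell is C4, Bb3, A3.
Carrying that down a 2nd forward: G3 → F3 → Eb3 → D3.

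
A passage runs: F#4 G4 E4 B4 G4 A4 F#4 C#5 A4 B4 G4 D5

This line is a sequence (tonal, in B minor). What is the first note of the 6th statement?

Unit = 4 notes; the statements start on F#4, G4, A4, moving up a 2nd each time.
Continuing: B4 → C#5 → D5. Statement 6 starts on D5.

D5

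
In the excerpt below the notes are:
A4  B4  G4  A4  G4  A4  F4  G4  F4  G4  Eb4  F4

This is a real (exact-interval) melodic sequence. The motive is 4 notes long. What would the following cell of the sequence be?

Taking 4-note groups, the heads are A4, G4, F4: the pattern moves down a 2nd.
From Eb4 the exact shape gives Eb4 F4 Db4 Eb4.

Eb4 F4 Db4 Eb4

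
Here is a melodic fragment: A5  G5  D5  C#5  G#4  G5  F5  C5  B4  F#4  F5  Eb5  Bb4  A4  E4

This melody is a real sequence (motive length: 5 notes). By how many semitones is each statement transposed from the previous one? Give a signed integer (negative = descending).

-2

The 5-note cells begin on A5, G5, F5 — each down a 2nd from the last.
A5 to G5 spans -2 semitones.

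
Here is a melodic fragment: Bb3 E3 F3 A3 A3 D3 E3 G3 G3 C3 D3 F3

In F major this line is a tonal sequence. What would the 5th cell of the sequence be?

With a 4-note motive the entries are Bb3, A3, G3, each down a 2nd from the previous.
Carrying on: F3 → E3.
From E3 the diatonic shape gives E3 A2 Bb2 D3.

E3 A2 Bb2 D3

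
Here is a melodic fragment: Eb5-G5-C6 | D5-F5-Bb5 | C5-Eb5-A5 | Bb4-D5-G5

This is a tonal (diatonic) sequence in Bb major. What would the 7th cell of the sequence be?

Taking 3-note groups, the heads are Eb5, D5, C5, Bb4: the pattern moves down a 2nd.
Continuing the starts: A4 → G4 → F4.
From F4 the diatonic shape gives F4 A4 D5.

F4 A4 D5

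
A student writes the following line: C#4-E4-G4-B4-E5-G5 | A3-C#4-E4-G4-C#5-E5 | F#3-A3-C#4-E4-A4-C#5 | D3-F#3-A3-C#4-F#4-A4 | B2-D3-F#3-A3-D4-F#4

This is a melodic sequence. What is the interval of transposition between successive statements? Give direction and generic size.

down a 3rd

With a 6-note motive the entries are C#4, A3, F#3, D3, B2, each down a 3rd from the previous.
C#4 to A3 is down a 3rd.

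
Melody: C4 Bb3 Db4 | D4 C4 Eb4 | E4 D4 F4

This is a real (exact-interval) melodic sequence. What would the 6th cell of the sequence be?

The 3-note cells begin on C4, D4, E4 — each up a 2nd from the last.
Extending up a 2nd: F#4 → G#4 → A#4.
From A#4 the exact shape gives A#4 G#4 B4.

A#4 G#4 B4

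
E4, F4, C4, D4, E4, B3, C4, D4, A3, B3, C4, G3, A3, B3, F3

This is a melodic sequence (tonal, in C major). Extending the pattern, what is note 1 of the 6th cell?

G3

Grouping in 3s, the 1st note of each cell is E4, D4, C4, B3, A3.
From A3, down a 2nd gives G3.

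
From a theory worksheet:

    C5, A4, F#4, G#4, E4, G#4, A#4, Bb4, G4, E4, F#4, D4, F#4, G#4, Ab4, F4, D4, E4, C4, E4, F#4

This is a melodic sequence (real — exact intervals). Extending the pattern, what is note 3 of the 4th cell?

The unit is 7 notes. Position-3 pitches of the 3 shown cells: F#4, E4, D4.
Each moves down a 2nd; the next is C4.

C4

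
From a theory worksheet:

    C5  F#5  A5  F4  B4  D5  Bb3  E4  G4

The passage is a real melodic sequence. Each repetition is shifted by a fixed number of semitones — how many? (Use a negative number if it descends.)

-7

Unit = 3 notes; the statements start on C5, F4, Bb3, moving down a 5th each time.
C5→F4 is 65 − 72 = -7 semitones.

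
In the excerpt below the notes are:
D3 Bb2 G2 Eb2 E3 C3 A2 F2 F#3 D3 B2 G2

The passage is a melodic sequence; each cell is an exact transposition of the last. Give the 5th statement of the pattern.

With a 4-note motive the entries are D3, E3, F#3, each up a 2nd from the previous.
Carrying on: G#3 → A#3.
From A#3 the exact shape gives A#3 F#3 D#3 B2.

A#3 F#3 D#3 B2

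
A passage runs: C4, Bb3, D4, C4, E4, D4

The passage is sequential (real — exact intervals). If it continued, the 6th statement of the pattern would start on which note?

The 2-note cells begin on C4, D4, E4 — each up a 2nd from the last.
Continuing: F#4 → G#4 → A#4. Statement 6 starts on A#4.

A#4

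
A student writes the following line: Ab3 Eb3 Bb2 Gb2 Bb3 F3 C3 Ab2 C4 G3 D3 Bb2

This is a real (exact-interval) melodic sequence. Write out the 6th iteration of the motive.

F#4 C#4 G#3 E3

With a 4-note motive the entries are Ab3, Bb3, C4, each up a 2nd from the previous.
Extending up a 2nd: D4 → E4 → F#4.
Statement 6 starts on F#4 and keeps the same exact contour: F#4 C#4 G#3 E3.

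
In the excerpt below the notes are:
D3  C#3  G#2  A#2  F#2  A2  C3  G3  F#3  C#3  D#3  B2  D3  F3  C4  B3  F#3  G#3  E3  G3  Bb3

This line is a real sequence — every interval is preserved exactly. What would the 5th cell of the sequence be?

With a 7-note motive the entries are D3, G3, C4, each up a 4th from the previous.
Extending up a 4th: F4 → Bb4.
From Bb4 the exact shape gives Bb4 A4 E4 F#4 D4 F4 Ab4.

Bb4 A4 E4 F#4 D4 F4 Ab4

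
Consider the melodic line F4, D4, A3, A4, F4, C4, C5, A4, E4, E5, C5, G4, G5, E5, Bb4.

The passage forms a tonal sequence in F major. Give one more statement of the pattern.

Bb5 G5 D5

Unit = 3 notes; the statements start on F4, A4, C5, E5, G5, moving up a 3rd each time.
From Bb5 the diatonic shape gives Bb5 G5 D5.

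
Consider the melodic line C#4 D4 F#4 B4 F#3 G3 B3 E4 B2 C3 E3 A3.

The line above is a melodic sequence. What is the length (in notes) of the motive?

12 notes total. Splitting into 3 groups of 4:
C#4 D4 F#4 B4 | F#3 G3 B3 E4 | B2 C3 E3 A3
Each cell is the previous one down a 5th — so the unit is 4 notes.

4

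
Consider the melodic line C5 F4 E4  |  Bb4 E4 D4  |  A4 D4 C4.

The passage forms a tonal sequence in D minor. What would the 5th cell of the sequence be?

The 3-note cells begin on C5, Bb4, A4 — each down a 2nd from the last.
Carrying on: G4 → F4.
Statement 5 starts on F4 and keeps the same diatonic contour: F4 Bb3 A3.

F4 Bb3 A3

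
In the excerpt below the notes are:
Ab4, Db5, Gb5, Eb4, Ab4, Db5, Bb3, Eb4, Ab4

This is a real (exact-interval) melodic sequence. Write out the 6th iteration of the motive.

Taking 3-note groups, the heads are Ab4, Eb4, Bb3: the pattern moves down a 4th.
Continuing the starts: F3 → C3 → G2.
Statement 6 starts on G2 and keeps the same exact contour: G2 C3 F3.

G2 C3 F3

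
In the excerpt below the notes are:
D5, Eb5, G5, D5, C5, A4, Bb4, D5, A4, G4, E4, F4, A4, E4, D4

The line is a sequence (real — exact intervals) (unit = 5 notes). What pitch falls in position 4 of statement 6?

C#3

The unit is 5 notes. Position-4 pitches of the 3 shown cells: D5, A4, E4.
Extending down a 4th: B3 → F#3 → C#3.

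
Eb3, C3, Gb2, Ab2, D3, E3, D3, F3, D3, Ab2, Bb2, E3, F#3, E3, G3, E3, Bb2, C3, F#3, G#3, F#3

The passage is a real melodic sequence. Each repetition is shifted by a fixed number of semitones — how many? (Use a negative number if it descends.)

2

The 7-note cells begin on Eb3, F3, G3 — each up a 2nd from the last.
Eb3 to F3 spans +2 semitones.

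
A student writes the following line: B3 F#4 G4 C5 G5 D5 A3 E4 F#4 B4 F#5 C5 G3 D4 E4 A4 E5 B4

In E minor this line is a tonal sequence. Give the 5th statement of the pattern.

E3 B3 C4 F#4 C5 G4

The 6-note cells begin on B3, A3, G3 — each down a 2nd from the last.
Extending down a 2nd: F#3 → E3.
So cell 5 is E3 B3 C4 F#4 C5 G4.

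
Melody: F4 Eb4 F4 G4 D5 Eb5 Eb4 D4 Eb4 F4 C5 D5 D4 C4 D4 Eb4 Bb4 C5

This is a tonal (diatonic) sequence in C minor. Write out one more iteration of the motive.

The 6-note cells begin on F4, Eb4, D4 — each down a 2nd from the last.
From C4 the diatonic shape gives C4 Bb3 C4 D4 Ab4 Bb4.

C4 Bb3 C4 D4 Ab4 Bb4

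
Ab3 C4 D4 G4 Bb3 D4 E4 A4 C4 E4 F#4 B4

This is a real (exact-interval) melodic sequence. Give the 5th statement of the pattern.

Taking 4-note groups, the heads are Ab3, Bb3, C4: the pattern moves up a 2nd.
Carrying on: D4 → E4.
From E4 the exact shape gives E4 G#4 A#4 D#5.

E4 G#4 A#4 D#5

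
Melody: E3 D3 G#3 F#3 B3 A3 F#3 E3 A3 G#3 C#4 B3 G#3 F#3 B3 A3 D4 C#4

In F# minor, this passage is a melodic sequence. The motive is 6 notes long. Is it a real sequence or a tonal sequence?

Every note is diatonic to F# minor.
Cell 1 has +6 semitones from note 2 to 3, but cell 2 has +5 — the interval quality changes while the contour stays the same, which is the hallmark of a tonal sequence.

tonal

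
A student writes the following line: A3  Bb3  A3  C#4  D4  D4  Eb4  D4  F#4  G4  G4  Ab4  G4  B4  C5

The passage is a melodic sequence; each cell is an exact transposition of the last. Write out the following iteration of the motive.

C5 Db5 C5 E5 F5

Taking 5-note groups, the heads are A3, D4, G4: the pattern moves up a 4th.
Statement 4 starts on C5 and keeps the same exact contour: C5 Db5 C5 E5 F5.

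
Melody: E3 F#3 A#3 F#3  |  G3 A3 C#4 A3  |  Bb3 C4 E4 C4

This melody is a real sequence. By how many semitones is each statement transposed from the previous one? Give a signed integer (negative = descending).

Unit = 4 notes; the statements start on E3, G3, Bb3, moving up a 3rd each time.
E3 to G3 spans +3 semitones.

3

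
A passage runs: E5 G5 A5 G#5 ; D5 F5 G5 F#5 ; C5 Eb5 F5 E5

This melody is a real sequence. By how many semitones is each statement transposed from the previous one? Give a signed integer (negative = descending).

Taking 4-note groups, the heads are E5, D5, C5: the pattern moves down a 2nd.
E5→D5 is 74 − 76 = -2 semitones.

-2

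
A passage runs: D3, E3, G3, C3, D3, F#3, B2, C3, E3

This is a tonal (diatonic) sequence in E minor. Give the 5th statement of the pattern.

G2 A2 C3

With a 3-note motive the entries are D3, C3, B2, each down a 2nd from the previous.
Extending down a 2nd: A2 → G2.
So cell 5 is G2 A2 C3.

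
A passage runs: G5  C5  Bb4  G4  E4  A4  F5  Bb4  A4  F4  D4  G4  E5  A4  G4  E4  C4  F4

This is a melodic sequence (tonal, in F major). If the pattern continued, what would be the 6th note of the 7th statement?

With 6-note cells, note 6 of each statement runs A4, G4, F4.
Carrying that down a 2nd forward: E4 → D4 → C4 → Bb3.

Bb3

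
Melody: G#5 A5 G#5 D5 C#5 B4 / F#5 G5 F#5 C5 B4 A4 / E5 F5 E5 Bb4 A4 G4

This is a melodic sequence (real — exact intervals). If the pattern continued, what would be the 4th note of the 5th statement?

With 6-note cells, note 4 of each statement runs D5, C5, Bb4.
Carrying that down a 2nd forward: Ab4 → Gb4.

Gb4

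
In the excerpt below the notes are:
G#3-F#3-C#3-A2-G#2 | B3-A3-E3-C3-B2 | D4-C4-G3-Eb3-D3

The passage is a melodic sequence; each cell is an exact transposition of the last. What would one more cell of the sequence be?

F4 Eb4 Bb3 Gb3 F3

The 5-note cells begin on G#3, B3, D4 — each up a 3rd from the last.
So cell 4 is F4 Eb4 Bb3 Gb3 F3.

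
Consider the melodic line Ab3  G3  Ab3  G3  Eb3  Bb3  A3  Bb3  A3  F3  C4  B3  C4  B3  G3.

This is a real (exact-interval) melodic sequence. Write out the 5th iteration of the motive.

Unit = 5 notes; the statements start on Ab3, Bb3, C4, moving up a 2nd each time.
Carrying on: D4 → E4.
Statement 5 starts on E4 and keeps the same exact contour: E4 D#4 E4 D#4 B3.

E4 D#4 E4 D#4 B3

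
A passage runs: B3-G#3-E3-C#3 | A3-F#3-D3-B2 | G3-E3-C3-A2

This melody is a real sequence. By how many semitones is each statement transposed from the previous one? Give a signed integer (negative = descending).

-2

Unit = 4 notes; the statements start on B3, A3, G3, moving down a 2nd each time.
B3 to A3 spans -2 semitones.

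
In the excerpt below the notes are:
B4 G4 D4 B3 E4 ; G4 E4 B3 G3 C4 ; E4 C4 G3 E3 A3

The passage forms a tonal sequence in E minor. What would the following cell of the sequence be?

C4 A3 E3 C3 F#3

Unit = 5 notes; the statements start on B4, G4, E4, moving down a 3rd each time.
Statement 4 starts on C4 and keeps the same diatonic contour: C4 A3 E3 C3 F#3.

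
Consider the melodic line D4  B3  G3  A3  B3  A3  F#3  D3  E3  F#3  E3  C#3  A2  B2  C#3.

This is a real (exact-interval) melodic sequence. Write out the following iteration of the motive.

Unit = 5 notes; the statements start on D4, A3, E3, moving down a 4th each time.
From B2 the exact shape gives B2 G#2 E2 F#2 G#2.

B2 G#2 E2 F#2 G#2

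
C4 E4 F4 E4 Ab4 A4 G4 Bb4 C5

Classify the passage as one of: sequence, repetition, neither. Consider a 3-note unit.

neither

Note 2 of cell 2 is Ab4; if this were a sequence it would be G4. No unit length gives a consistent transposition pattern.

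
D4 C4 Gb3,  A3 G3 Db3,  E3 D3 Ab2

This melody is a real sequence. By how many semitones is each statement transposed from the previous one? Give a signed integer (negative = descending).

Taking 3-note groups, the heads are D4, A3, E3: the pattern moves down a 4th.
Counting half-steps from D4 to A3: -5.

-5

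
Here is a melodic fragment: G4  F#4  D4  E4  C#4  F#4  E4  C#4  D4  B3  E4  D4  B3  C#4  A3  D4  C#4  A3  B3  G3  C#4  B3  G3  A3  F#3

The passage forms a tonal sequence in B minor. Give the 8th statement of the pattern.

G3 F#3 D3 E3 C#3

Unit = 5 notes; the statements start on G4, F#4, E4, D4, C#4, moving down a 2nd each time.
Carrying on: B3 → A3 → G3.
So cell 8 is G3 F#3 D3 E3 C#3.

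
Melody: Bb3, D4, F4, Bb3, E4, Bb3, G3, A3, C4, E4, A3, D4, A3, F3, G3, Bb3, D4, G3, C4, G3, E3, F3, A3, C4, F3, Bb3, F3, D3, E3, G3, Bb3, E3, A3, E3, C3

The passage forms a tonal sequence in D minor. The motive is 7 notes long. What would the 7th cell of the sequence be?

C3 E3 G3 C3 F3 C3 A2

Taking 7-note groups, the heads are Bb3, A3, G3, F3, E3: the pattern moves down a 2nd.
Continuing the starts: D3 → C3.
So cell 7 is C3 E3 G3 C3 F3 C3 A2.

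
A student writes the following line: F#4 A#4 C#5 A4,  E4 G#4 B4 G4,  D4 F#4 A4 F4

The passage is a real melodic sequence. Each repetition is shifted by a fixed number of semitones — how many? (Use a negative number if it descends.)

Unit = 4 notes; the statements start on F#4, E4, D4, moving down a 2nd each time.
Counting half-steps from F#4 to E4: -2.

-2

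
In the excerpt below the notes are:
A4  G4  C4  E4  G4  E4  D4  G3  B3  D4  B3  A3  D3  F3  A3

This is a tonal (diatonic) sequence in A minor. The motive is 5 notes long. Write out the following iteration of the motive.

Unit = 5 notes; the statements start on A4, E4, B3, moving down a 4th each time.
So cell 4 is F3 E3 A2 C3 E3.

F3 E3 A2 C3 E3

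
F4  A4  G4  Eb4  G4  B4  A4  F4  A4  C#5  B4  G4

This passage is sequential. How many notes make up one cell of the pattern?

Try groups of 4 (3 cells in 12 notes):
F4 A4 G4 Eb4 | G4 B4 A4 F4 | A4 C#5 B4 G4
Every group is a transposition up a 2nd of the one before; no shorter unit works.

4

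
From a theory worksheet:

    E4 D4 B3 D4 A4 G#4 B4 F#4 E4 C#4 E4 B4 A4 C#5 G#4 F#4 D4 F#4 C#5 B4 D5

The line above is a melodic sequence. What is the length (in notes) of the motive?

7

There are 21 notes; a 7-note unit gives 3 cells:
E4 D4 B3 D4 A4 G#4 B4 | F#4 E4 C#4 E4 B4 A4 C#5 | G#4 F#4 D4 F#4 C#5 B4 D5
Every group is a transposition up a 2nd of the one before; no shorter unit works.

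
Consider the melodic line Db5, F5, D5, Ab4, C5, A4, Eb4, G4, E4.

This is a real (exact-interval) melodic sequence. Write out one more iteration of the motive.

With a 3-note motive the entries are Db5, Ab4, Eb4, each down a 4th from the previous.
So cell 4 is Bb3 D4 B3.

Bb3 D4 B3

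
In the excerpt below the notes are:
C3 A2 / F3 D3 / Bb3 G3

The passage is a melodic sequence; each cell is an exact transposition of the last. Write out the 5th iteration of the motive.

Ab4 F4

Unit = 2 notes; the statements start on C3, F3, Bb3, moving up a 4th each time.
Carrying on: Eb4 → Ab4.
From Ab4 the exact shape gives Ab4 F4.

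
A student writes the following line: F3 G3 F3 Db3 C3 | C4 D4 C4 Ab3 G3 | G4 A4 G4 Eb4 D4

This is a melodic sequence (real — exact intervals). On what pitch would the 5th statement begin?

The 5-note cells begin on F3, C4, G4 — each up a 5th from the last.
Extending the heads up a 5th: D5 → A5.

A5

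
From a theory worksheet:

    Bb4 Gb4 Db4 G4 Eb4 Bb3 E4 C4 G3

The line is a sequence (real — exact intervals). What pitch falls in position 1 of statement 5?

The unit is 3 notes. Position-1 pitches of the 3 shown cells: Bb4, G4, E4.
Carrying that down a 3rd forward: C#4 → A#3.

A#3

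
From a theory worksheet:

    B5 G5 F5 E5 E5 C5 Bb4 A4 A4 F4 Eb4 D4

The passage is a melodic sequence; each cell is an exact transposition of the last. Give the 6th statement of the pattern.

C3 Ab2 Gb2 F2

Unit = 4 notes; the statements start on B5, E5, A4, moving down a 5th each time.
Carrying on: D4 → G3 → C3.
Statement 6 starts on C3 and keeps the same exact contour: C3 Ab2 Gb2 F2.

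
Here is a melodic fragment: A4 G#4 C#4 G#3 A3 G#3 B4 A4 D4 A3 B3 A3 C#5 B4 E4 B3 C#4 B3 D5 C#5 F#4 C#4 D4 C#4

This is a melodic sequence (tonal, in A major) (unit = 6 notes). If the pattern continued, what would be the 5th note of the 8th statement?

The unit is 6 notes. Position-5 pitches of the 4 shown cells: A3, B3, C#4, D4.
Each moves up a 2nd. Continuing: E4 → F#4 → G#4 → A4.

A4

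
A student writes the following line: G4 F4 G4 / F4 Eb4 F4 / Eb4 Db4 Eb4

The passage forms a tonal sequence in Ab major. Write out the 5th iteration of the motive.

The 3-note cells begin on G4, F4, Eb4 — each down a 2nd from the last.
Carrying on: Db4 → C4.
So cell 5 is C4 Bb3 C4.

C4 Bb3 C4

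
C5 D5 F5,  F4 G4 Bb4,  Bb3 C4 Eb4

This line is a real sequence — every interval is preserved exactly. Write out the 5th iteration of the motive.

The 3-note cells begin on C5, F4, Bb3 — each down a 5th from the last.
Carrying on: Eb3 → Ab2.
From Ab2 the exact shape gives Ab2 Bb2 Db3.

Ab2 Bb2 Db3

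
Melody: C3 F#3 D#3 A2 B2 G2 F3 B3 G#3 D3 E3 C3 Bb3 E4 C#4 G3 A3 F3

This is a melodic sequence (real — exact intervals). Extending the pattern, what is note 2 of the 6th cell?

G5

With 6-note cells, note 2 of each statement runs F#3, B3, E4.
Each moves up a 4th. Continuing: A4 → D5 → G5.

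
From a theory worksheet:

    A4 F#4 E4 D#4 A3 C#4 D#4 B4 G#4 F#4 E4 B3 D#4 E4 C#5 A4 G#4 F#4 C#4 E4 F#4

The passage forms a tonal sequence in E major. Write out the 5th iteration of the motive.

Taking 7-note groups, the heads are A4, B4, C#5: the pattern moves up a 2nd.
Continuing the starts: D#5 → E5.
From E5 the diatonic shape gives E5 C#5 B4 A4 E4 G#4 A4.

E5 C#5 B4 A4 E4 G#4 A4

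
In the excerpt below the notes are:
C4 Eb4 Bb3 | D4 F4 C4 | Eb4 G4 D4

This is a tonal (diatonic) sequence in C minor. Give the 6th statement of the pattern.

Ab4 C5 G4

The 3-note cells begin on C4, D4, Eb4 — each up a 2nd from the last.
Extending up a 2nd: F4 → G4 → Ab4.
Statement 6 starts on Ab4 and keeps the same diatonic contour: Ab4 C5 G4.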